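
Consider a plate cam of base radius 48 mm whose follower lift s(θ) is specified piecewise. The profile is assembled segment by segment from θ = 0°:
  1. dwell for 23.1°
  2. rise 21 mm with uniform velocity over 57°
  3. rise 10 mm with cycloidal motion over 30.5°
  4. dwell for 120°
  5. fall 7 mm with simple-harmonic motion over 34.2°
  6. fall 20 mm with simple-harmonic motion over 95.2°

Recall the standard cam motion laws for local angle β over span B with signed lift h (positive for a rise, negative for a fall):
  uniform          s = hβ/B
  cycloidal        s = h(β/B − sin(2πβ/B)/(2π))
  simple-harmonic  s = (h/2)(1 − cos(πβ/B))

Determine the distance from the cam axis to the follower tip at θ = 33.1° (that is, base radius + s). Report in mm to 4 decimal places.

seg 1 [0°–23.1°] dwell: s stays 0.0000
seg 2 [23.1°–80.1°] uniform, h=21: θ=33.1° here. β=10, B=57. 21·10/57 = 3.6842 → s = 3.6842
radial distance = base radius + s = 48 + 3.6842 = 51.6842

51.6842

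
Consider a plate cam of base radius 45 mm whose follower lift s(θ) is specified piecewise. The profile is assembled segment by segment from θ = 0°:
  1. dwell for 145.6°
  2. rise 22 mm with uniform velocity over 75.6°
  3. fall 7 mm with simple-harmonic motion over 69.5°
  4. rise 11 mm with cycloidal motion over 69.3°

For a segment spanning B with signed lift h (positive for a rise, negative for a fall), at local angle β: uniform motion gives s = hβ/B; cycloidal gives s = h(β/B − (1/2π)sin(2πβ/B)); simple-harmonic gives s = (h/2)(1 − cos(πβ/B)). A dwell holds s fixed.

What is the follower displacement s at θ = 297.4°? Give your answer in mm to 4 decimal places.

seg 1 [0°–145.6°] dwell: s stays 0.0000
seg 2 [145.6°–221.2°] uniform, h=22: full span → s += 22 → s = 22.0000
seg 3 [221.2°–290.7°] simple-harmonic, h=-7: full span → s += -7 → s = 15.0000
seg 4 [290.7°–360°] cycloidal, h=11: θ=297.4° here. β=6.7, B=69.3. 11·(0.0967 − sin(2π·0.0967)/(2π)) = 0.0642 → s = 15.0642

15.0642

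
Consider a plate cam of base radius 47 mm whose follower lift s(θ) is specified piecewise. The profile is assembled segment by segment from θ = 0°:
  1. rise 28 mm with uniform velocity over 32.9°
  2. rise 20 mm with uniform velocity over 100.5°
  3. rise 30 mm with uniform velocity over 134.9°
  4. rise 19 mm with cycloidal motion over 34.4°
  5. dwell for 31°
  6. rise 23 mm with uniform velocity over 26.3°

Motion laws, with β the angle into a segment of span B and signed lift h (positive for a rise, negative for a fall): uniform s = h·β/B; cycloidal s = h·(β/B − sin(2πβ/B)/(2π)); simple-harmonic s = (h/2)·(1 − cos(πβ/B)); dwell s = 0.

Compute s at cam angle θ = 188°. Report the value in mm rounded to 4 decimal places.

seg 1 [0°–32.9°] uniform, h=28: full span → s += 28 → s = 28.0000
seg 2 [32.9°–133.4°] uniform, h=20: full span → s += 20 → s = 48.0000
seg 3 [133.4°–268.3°] uniform, h=30: θ=188° here. β=54.6, B=134.9. 30·54.6/134.9 = 12.1423 → s = 60.1423

60.1423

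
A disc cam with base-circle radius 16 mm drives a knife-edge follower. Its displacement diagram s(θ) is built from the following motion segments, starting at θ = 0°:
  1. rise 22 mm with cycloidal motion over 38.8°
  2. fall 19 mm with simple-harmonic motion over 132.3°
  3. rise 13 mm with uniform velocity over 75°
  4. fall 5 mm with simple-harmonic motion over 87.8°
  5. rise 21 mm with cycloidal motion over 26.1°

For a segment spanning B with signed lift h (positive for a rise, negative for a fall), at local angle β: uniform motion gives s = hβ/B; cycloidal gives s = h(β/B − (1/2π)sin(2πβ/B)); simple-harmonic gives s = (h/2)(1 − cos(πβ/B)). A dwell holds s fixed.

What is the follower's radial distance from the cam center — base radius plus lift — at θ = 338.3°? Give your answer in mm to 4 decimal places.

seg 1 [0°–38.8°] cycloidal, h=22: full span → s += 22 → s = 22.0000
seg 2 [38.8°–171.1°] simple-harmonic, h=-19: full span → s += -19 → s = 3.0000
seg 3 [171.1°–246.1°] uniform, h=13: full span → s += 13 → s = 16.0000
seg 4 [246.1°–333.9°] simple-harmonic, h=-5: full span → s += -5 → s = 11.0000
seg 5 [333.9°–360°] cycloidal, h=21: θ=338.3° here. β=4.4, B=26.1. 21·(0.1686 − sin(2π·0.1686)/(2π)) = 0.6258 → s = 11.6258
radial distance = base radius + s = 16 + 11.6258 = 27.6258

27.6258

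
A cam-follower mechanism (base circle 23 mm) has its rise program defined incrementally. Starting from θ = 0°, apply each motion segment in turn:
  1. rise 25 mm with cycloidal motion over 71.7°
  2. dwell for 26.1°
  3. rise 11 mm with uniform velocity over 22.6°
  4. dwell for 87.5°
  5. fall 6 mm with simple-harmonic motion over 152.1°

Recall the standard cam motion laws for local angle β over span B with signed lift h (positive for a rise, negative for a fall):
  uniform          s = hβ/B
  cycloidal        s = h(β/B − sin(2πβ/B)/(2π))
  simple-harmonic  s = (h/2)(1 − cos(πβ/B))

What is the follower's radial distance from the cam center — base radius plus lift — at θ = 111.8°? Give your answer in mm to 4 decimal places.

seg 1 [0°–71.7°] cycloidal, h=25: full span → s += 25 → s = 25.0000
seg 2 [71.7°–97.8°] dwell: s stays 25.0000
seg 3 [97.8°–120.4°] uniform, h=11: θ=111.8° here. β=14, B=22.6. 11·14/22.6 = 6.8142 → s = 31.8142
radial distance = base radius + s = 23 + 31.8142 = 54.8142

54.8142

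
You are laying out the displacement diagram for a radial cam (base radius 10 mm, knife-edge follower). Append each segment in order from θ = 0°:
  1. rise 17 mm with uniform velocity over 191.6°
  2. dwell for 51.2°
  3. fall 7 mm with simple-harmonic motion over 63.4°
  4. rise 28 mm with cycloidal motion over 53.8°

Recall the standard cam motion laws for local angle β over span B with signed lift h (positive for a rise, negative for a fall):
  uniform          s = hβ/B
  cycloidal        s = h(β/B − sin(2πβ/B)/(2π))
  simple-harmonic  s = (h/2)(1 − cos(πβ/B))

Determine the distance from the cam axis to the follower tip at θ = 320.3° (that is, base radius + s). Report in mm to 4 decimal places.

seg 1 [0°–191.6°] uniform, h=17: full span → s += 17 → s = 17.0000
seg 2 [191.6°–242.8°] dwell: s stays 17.0000
seg 3 [242.8°–306.2°] simple-harmonic, h=-7: full span → s += -7 → s = 10.0000
seg 4 [306.2°–360°] cycloidal, h=28: θ=320.3° here. β=14.1, B=53.8. 28·(0.2621 − sin(2π·0.2621)/(2π)) = 2.8948 → s = 12.8948
radial distance = base radius + s = 10 + 12.8948 = 22.8948

22.8948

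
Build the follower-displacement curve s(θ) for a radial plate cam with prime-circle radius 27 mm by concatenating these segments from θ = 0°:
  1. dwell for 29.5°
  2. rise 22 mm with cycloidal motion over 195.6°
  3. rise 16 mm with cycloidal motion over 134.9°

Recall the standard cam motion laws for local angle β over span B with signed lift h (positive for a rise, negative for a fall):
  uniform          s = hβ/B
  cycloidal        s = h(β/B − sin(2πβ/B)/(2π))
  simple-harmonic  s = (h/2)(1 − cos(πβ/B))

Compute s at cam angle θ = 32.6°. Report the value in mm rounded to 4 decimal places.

seg 1 [0°–29.5°] dwell: s stays 0.0000
seg 2 [29.5°–225.1°] cycloidal, h=22: θ=32.6° here. β=3.1, B=195.6. 22·(0.0158 − sin(2π·0.0158)/(2π)) = 0.0006 → s = 0.0006

0.0006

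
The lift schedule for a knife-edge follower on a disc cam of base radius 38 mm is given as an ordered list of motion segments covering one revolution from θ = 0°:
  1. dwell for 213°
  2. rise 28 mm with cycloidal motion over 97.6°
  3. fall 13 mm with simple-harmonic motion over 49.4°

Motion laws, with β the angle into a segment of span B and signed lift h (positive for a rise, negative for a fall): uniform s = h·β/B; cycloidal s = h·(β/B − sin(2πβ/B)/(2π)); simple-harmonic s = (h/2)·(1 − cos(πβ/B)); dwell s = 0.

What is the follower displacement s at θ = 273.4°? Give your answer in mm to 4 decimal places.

seg 1 [0°–213°] dwell: s stays 0.0000
seg 2 [213°–310.6°] cycloidal, h=28: θ=273.4° here. β=60.4, B=97.6. 28·(0.6189 − sin(2π·0.6189)/(2π)) = 20.3549 → s = 20.3549

20.3549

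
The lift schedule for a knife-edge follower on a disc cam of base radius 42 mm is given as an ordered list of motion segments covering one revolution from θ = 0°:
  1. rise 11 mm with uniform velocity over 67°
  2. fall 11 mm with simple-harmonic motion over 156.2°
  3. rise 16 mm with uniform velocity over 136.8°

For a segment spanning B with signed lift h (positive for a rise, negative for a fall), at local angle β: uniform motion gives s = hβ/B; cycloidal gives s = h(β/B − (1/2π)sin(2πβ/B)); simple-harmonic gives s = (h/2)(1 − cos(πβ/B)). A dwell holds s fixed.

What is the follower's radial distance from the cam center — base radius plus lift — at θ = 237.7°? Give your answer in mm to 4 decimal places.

seg 1 [0°–67°] uniform, h=11: full span → s += 11 → s = 11.0000
seg 2 [67°–223.2°] simple-harmonic, h=-11: full span → s += -11 → s = 0.0000
seg 3 [223.2°–360°] uniform, h=16: θ=237.7° here. β=14.5, B=136.8. 16·14.5/136.8 = 1.6959 → s = 1.6959
radial distance = base radius + s = 42 + 1.6959 = 43.6959

43.6959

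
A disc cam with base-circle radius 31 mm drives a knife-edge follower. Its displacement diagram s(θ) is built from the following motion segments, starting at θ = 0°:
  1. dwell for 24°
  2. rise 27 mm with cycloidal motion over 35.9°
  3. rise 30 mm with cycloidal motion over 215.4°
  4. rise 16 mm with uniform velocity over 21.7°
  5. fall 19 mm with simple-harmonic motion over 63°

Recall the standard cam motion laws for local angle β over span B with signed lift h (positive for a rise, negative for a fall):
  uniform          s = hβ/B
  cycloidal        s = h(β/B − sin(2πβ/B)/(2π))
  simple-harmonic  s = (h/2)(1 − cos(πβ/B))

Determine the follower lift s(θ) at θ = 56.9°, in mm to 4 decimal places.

seg 1 [0°–24°] dwell: s stays 0.0000
seg 2 [24°–59.9°] cycloidal, h=27: θ=56.9° here. β=32.9, B=35.9. 27·(0.9164 − sin(2π·0.9164)/(2π)) = 26.8977 → s = 26.8977

26.8977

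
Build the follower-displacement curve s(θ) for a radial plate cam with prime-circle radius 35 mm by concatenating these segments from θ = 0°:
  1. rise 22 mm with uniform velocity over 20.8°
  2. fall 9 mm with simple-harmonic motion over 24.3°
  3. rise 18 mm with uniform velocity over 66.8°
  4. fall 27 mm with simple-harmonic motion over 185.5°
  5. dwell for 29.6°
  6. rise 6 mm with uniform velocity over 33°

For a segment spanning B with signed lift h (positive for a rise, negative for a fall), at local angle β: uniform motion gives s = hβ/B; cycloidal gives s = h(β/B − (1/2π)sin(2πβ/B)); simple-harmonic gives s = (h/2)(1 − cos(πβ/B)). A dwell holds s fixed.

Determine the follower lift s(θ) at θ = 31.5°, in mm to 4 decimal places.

seg 1 [0°–20.8°] uniform, h=22: full span → s += 22 → s = 22.0000
seg 2 [20.8°–45.1°] simple-harmonic, h=-9: θ=31.5° here. β=10.7, B=24.3. -9/2·(1 − cos(π·0.4403)) = -3.6614 → s = 18.3386

18.3386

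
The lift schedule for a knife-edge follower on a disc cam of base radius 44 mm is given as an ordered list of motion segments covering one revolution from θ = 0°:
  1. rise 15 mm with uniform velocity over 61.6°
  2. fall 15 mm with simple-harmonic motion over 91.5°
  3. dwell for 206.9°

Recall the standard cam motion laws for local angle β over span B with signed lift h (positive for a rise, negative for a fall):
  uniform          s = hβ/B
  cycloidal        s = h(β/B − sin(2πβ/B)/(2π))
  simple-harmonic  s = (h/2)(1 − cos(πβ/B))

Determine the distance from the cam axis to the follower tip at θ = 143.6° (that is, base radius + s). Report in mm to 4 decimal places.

seg 1 [0°–61.6°] uniform, h=15: full span → s += 15 → s = 15.0000
seg 2 [61.6°–153.1°] simple-harmonic, h=-15: θ=143.6° here. β=82, B=91.5. -15/2·(1 − cos(π·0.8962)) = -14.6046 → s = 0.3954
radial distance = base radius + s = 44 + 0.3954 = 44.3954

44.3954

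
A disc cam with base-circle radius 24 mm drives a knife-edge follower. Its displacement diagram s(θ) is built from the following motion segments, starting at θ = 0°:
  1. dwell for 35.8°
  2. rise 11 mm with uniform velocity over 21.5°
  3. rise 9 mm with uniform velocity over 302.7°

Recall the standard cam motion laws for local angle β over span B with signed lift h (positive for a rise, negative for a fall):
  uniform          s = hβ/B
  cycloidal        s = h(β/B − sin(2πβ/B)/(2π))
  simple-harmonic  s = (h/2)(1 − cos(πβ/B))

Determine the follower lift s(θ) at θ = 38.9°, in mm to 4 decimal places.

seg 1 [0°–35.8°] dwell: s stays 0.0000
seg 2 [35.8°–57.3°] uniform, h=11: θ=38.9° here. β=3.1, B=21.5. 11·3.1/21.5 = 1.5860 → s = 1.5860

1.5860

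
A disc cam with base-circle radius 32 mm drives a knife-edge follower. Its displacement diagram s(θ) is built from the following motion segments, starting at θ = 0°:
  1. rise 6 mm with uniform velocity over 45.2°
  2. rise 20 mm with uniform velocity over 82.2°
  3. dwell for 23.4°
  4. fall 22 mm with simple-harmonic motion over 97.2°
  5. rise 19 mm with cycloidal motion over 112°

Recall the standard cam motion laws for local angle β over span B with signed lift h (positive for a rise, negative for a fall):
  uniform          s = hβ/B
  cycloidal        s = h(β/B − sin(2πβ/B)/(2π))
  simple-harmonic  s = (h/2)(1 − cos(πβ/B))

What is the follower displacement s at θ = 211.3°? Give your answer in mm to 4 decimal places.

seg 1 [0°–45.2°] uniform, h=6: full span → s += 6 → s = 6.0000
seg 2 [45.2°–127.4°] uniform, h=20: full span → s += 20 → s = 26.0000
seg 3 [127.4°–150.8°] dwell: s stays 26.0000
seg 4 [150.8°–248°] simple-harmonic, h=-22: θ=211.3° here. β=60.5, B=97.2. -22/2·(1 − cos(π·0.6224)) = -15.1273 → s = 10.8727

10.8727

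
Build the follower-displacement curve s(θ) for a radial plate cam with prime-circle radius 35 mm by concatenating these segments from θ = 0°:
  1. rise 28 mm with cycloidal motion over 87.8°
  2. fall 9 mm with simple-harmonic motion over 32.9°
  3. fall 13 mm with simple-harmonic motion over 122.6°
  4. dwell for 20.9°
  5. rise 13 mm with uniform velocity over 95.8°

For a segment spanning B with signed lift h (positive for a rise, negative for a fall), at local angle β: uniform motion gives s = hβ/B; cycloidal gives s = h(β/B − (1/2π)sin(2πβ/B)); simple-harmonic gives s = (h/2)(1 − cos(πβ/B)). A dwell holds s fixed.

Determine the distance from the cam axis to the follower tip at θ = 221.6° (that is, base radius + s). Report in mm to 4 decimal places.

seg 1 [0°–87.8°] cycloidal, h=28: full span → s += 28 → s = 28.0000
seg 2 [87.8°–120.7°] simple-harmonic, h=-9: full span → s += -9 → s = 19.0000
seg 3 [120.7°–243.3°] simple-harmonic, h=-13: θ=221.6° here. β=100.9, B=122.6. -13/2·(1 − cos(π·0.8230)) = -12.0207 → s = 6.9793
radial distance = base radius + s = 35 + 6.9793 = 41.9793

41.9793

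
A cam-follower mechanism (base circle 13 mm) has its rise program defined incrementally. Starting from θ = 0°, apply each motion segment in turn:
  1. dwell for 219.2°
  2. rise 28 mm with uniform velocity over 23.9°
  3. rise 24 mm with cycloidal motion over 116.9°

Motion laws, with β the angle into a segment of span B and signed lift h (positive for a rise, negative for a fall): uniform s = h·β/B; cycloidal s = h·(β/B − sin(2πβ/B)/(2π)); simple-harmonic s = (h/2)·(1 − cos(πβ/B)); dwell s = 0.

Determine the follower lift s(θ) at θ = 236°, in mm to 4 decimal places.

seg 1 [0°–219.2°] dwell: s stays 0.0000
seg 2 [219.2°–243.1°] uniform, h=28: θ=236° here. β=16.8, B=23.9. 28·16.8/23.9 = 19.6820 → s = 19.6820

19.6820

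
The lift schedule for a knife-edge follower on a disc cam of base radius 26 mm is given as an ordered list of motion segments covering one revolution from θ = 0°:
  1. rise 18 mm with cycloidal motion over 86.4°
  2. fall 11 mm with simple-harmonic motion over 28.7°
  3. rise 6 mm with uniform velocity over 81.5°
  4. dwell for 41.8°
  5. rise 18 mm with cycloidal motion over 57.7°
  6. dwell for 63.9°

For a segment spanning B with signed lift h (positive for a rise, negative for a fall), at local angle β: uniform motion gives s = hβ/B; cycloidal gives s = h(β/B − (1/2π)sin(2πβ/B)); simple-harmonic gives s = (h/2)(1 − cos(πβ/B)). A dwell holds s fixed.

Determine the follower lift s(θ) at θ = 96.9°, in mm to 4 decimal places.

seg 1 [0°–86.4°] cycloidal, h=18: full span → s += 18 → s = 18.0000
seg 2 [86.4°–115.1°] simple-harmonic, h=-11: θ=96.9° here. β=10.5, B=28.7. -11/2·(1 − cos(π·0.3659)) = -3.2501 → s = 14.7499

14.7499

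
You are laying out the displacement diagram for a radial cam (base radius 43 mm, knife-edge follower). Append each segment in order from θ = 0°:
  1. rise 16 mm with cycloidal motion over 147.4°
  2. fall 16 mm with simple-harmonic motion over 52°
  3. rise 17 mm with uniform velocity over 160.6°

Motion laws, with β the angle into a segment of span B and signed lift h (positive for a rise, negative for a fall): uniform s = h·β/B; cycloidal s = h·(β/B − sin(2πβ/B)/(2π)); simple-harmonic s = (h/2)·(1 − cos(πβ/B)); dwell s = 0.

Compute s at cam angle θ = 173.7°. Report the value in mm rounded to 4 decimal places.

seg 1 [0°–147.4°] cycloidal, h=16: full span → s += 16 → s = 16.0000
seg 2 [147.4°–199.4°] simple-harmonic, h=-16: θ=173.7° here. β=26.3, B=52. -16/2·(1 − cos(π·0.5058)) = -8.1450 → s = 7.8550

7.8550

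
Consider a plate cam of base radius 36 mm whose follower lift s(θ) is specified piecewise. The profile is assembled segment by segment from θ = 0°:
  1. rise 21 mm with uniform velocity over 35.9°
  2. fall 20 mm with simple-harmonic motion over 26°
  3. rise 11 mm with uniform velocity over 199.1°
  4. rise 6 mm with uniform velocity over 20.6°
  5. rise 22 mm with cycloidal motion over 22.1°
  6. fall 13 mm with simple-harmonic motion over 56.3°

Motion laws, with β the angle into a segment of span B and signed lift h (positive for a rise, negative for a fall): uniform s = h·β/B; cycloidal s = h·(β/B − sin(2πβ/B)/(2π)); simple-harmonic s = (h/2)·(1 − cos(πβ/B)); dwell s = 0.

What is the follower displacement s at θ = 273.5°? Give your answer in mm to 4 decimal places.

seg 1 [0°–35.9°] uniform, h=21: full span → s += 21 → s = 21.0000
seg 2 [35.9°–61.9°] simple-harmonic, h=-20: full span → s += -20 → s = 1.0000
seg 3 [61.9°–261°] uniform, h=11: full span → s += 11 → s = 12.0000
seg 4 [261°–281.6°] uniform, h=6: θ=273.5° here. β=12.5, B=20.6. 6·12.5/20.6 = 3.6408 → s = 15.6408

15.6408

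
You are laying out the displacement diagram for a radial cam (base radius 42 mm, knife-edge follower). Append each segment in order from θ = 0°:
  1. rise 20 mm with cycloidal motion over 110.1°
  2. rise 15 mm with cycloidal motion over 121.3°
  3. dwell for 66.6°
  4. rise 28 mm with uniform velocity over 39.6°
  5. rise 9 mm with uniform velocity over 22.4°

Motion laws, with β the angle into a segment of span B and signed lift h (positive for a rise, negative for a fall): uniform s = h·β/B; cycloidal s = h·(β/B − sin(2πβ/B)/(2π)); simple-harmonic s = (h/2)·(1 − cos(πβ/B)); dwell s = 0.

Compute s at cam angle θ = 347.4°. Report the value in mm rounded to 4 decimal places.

seg 1 [0°–110.1°] cycloidal, h=20: full span → s += 20 → s = 20.0000
seg 2 [110.1°–231.4°] cycloidal, h=15: full span → s += 15 → s = 35.0000
seg 3 [231.4°–298°] dwell: s stays 35.0000
seg 4 [298°–337.6°] uniform, h=28: full span → s += 28 → s = 63.0000
seg 5 [337.6°–360°] uniform, h=9: θ=347.4° here. β=9.8, B=22.4. 9·9.8/22.4 = 3.9375 → s = 66.9375

66.9375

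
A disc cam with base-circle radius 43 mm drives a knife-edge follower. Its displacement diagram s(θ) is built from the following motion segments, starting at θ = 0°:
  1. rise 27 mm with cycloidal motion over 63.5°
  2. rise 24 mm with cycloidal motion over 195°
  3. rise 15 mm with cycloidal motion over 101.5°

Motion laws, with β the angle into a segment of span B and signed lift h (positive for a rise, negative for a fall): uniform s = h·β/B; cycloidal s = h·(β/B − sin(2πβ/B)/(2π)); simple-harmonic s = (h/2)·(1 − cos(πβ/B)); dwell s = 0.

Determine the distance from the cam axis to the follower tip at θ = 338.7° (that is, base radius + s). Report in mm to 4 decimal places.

seg 1 [0°–63.5°] cycloidal, h=27: full span → s += 27 → s = 27.0000
seg 2 [63.5°–258.5°] cycloidal, h=24: full span → s += 24 → s = 51.0000
seg 3 [258.5°–360°] cycloidal, h=15: θ=338.7° here. β=80.2, B=101.5. 15·(0.7901 − sin(2π·0.7901)/(2π)) = 14.1640 → s = 65.1640
radial distance = base radius + s = 43 + 65.1640 = 108.1640

108.1640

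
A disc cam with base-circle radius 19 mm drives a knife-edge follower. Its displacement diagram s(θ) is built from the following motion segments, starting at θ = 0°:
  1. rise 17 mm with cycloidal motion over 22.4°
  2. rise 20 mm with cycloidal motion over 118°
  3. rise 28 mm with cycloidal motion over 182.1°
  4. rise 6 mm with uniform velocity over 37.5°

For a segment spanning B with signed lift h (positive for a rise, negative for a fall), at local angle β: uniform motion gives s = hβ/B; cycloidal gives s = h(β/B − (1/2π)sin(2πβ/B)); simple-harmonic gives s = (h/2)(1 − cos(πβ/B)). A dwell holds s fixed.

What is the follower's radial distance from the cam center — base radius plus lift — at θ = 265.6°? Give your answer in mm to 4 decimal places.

seg 1 [0°–22.4°] cycloidal, h=17: full span → s += 17 → s = 17.0000
seg 2 [22.4°–140.4°] cycloidal, h=20: full span → s += 20 → s = 37.0000
seg 3 [140.4°–322.5°] cycloidal, h=28: θ=265.6° here. β=125.2, B=182.1. 28·(0.6875 − sin(2π·0.6875)/(2π)) = 23.3684 → s = 60.3684
radial distance = base radius + s = 19 + 60.3684 = 79.3684

79.3684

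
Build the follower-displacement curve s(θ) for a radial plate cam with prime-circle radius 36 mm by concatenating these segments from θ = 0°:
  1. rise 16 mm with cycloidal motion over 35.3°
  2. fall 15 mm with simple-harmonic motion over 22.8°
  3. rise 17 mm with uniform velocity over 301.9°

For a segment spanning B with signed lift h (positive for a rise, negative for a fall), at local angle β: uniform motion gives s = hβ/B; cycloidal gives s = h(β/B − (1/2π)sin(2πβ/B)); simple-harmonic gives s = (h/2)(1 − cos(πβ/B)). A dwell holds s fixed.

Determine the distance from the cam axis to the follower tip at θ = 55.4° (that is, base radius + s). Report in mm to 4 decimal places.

seg 1 [0°–35.3°] cycloidal, h=16: full span → s += 16 → s = 16.0000
seg 2 [35.3°–58.1°] simple-harmonic, h=-15: θ=55.4° here. β=20.1, B=22.8. -15/2·(1 − cos(π·0.8816)) = -14.4869 → s = 1.5131
radial distance = base radius + s = 36 + 1.5131 = 37.5131

37.5131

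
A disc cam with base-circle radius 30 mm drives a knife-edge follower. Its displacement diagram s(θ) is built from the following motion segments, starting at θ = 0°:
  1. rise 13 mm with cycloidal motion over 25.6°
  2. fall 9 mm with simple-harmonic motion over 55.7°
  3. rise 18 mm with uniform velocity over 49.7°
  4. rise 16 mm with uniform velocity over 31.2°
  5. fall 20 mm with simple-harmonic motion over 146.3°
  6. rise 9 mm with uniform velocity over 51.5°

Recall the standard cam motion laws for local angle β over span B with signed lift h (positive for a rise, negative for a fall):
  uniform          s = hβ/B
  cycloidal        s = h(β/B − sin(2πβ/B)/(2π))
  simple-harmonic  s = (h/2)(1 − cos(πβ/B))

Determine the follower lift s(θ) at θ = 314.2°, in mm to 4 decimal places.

seg 1 [0°–25.6°] cycloidal, h=13: full span → s += 13 → s = 13.0000
seg 2 [25.6°–81.3°] simple-harmonic, h=-9: full span → s += -9 → s = 4.0000
seg 3 [81.3°–131°] uniform, h=18: full span → s += 18 → s = 22.0000
seg 4 [131°–162.2°] uniform, h=16: full span → s += 16 → s = 38.0000
seg 5 [162.2°–308.5°] simple-harmonic, h=-20: full span → s += -20 → s = 18.0000
seg 6 [308.5°–360°] uniform, h=9: θ=314.2° here. β=5.7, B=51.5. 9·5.7/51.5 = 0.9961 → s = 18.9961

18.9961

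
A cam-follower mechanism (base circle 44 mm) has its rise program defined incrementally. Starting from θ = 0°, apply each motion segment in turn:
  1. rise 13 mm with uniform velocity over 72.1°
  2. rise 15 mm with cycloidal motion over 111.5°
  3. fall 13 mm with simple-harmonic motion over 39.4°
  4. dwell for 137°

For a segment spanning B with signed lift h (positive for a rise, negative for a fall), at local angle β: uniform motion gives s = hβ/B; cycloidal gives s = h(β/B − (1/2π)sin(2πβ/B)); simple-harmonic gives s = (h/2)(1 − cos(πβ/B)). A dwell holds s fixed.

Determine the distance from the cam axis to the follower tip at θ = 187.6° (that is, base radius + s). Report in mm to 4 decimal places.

seg 1 [0°–72.1°] uniform, h=13: full span → s += 13 → s = 13.0000
seg 2 [72.1°–183.6°] cycloidal, h=15: full span → s += 15 → s = 28.0000
seg 3 [183.6°–223°] simple-harmonic, h=-13: θ=187.6° here. β=4, B=39.4. -13/2·(1 − cos(π·0.1015)) = -0.3278 → s = 27.6722
radial distance = base radius + s = 44 + 27.6722 = 71.6722

71.6722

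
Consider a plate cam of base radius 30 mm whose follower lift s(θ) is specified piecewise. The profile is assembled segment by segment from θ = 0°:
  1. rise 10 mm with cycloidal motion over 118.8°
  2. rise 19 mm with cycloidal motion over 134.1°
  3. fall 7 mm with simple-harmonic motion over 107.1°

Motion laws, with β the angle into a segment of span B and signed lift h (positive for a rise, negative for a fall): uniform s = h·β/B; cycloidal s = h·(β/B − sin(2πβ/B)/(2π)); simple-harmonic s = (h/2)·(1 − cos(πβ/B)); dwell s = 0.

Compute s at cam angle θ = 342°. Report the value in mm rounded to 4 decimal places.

seg 1 [0°–118.8°] cycloidal, h=10: full span → s += 10 → s = 10.0000
seg 2 [118.8°–252.9°] cycloidal, h=19: full span → s += 19 → s = 29.0000
seg 3 [252.9°–360°] simple-harmonic, h=-7: θ=342° here. β=89.1, B=107.1. -7/2·(1 − cos(π·0.8319)) = -6.5234 → s = 22.4766

22.4766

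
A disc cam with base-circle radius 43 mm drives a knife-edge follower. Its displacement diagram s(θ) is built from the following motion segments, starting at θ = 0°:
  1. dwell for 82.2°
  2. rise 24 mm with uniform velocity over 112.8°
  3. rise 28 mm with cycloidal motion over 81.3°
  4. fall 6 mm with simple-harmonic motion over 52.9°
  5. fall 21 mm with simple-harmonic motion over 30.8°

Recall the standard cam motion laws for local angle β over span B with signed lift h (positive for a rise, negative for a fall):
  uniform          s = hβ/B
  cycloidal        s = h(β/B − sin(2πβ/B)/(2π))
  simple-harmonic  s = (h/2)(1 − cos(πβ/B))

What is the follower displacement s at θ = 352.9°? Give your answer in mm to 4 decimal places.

seg 1 [0°–82.2°] dwell: s stays 0.0000
seg 2 [82.2°–195°] uniform, h=24: full span → s += 24 → s = 24.0000
seg 3 [195°–276.3°] cycloidal, h=28: full span → s += 28 → s = 52.0000
seg 4 [276.3°–329.2°] simple-harmonic, h=-6: full span → s += -6 → s = 46.0000
seg 5 [329.2°–360°] simple-harmonic, h=-21: θ=352.9° here. β=23.7, B=30.8. -21/2·(1 − cos(π·0.7695)) = -18.3648 → s = 27.6352

27.6352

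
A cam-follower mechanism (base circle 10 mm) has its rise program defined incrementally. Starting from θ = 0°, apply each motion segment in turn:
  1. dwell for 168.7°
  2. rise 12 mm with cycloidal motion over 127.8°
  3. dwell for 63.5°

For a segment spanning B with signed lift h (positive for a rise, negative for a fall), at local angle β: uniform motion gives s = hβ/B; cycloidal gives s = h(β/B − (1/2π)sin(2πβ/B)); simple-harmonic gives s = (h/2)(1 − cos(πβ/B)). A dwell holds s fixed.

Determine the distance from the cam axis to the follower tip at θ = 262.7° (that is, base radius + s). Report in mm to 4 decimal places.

seg 1 [0°–168.7°] dwell: s stays 0.0000
seg 2 [168.7°–296.5°] cycloidal, h=12: θ=262.7° here. β=94, B=127.8. 12·(0.7355 − sin(2π·0.7355)/(2π)) = 10.7283 → s = 10.7283
radial distance = base radius + s = 10 + 10.7283 = 20.7283

20.7283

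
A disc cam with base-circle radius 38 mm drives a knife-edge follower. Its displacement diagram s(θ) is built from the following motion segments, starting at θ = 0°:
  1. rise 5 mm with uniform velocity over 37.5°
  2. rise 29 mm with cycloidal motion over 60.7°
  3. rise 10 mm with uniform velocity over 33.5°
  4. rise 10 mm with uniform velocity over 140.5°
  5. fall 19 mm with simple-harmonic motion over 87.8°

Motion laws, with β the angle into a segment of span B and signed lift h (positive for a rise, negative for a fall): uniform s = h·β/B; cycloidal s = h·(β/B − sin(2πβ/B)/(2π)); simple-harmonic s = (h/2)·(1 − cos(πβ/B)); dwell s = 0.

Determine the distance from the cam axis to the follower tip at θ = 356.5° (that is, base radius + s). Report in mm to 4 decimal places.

seg 1 [0°–37.5°] uniform, h=5: full span → s += 5 → s = 5.0000
seg 2 [37.5°–98.2°] cycloidal, h=29: full span → s += 29 → s = 34.0000
seg 3 [98.2°–131.7°] uniform, h=10: full span → s += 10 → s = 44.0000
seg 4 [131.7°–272.2°] uniform, h=10: full span → s += 10 → s = 54.0000
seg 5 [272.2°–360°] simple-harmonic, h=-19: θ=356.5° here. β=84.3, B=87.8. -19/2·(1 − cos(π·0.9601)) = -18.9256 → s = 35.0744
radial distance = base radius + s = 38 + 35.0744 = 73.0744

73.0744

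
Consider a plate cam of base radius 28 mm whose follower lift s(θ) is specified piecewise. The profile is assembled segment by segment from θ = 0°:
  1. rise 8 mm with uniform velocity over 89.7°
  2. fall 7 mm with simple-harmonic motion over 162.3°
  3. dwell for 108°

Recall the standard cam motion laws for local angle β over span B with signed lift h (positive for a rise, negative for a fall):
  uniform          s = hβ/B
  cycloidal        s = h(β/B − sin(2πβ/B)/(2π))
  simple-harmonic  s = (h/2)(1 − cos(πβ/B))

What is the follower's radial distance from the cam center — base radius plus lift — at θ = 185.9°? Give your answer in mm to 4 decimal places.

seg 1 [0°–89.7°] uniform, h=8: full span → s += 8 → s = 8.0000
seg 2 [89.7°–252°] simple-harmonic, h=-7: θ=185.9° here. β=96.2, B=162.3. -7/2·(1 − cos(π·0.5927)) = -4.5053 → s = 3.4947
radial distance = base radius + s = 28 + 3.4947 = 31.4947

31.4947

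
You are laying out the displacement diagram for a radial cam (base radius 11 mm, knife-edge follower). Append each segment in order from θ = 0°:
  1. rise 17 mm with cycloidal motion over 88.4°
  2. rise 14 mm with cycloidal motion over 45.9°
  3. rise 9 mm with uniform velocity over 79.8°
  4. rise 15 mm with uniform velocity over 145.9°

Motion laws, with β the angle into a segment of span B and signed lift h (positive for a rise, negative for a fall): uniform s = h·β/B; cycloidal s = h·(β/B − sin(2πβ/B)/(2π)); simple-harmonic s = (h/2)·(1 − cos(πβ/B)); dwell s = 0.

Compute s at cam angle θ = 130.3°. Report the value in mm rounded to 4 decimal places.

seg 1 [0°–88.4°] cycloidal, h=17: full span → s += 17 → s = 17.0000
seg 2 [88.4°–134.3°] cycloidal, h=14: θ=130.3° here. β=41.9, B=45.9. 14·(0.9129 − sin(2π·0.9129)/(2π)) = 13.9399 → s = 30.9399

30.9399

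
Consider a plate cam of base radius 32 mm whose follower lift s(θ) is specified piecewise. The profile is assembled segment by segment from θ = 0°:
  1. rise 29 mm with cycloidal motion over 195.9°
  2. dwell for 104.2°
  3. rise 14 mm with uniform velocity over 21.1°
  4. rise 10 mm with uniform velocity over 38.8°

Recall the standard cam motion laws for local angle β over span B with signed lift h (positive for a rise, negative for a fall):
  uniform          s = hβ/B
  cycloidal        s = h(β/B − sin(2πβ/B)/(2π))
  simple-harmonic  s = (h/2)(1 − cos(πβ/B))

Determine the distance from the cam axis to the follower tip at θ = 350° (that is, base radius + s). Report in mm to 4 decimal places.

seg 1 [0°–195.9°] cycloidal, h=29: full span → s += 29 → s = 29.0000
seg 2 [195.9°–300.1°] dwell: s stays 29.0000
seg 3 [300.1°–321.2°] uniform, h=14: full span → s += 14 → s = 43.0000
seg 4 [321.2°–360°] uniform, h=10: θ=350° here. β=28.8, B=38.8. 10·28.8/38.8 = 7.4227 → s = 50.4227
radial distance = base radius + s = 32 + 50.4227 = 82.4227

82.4227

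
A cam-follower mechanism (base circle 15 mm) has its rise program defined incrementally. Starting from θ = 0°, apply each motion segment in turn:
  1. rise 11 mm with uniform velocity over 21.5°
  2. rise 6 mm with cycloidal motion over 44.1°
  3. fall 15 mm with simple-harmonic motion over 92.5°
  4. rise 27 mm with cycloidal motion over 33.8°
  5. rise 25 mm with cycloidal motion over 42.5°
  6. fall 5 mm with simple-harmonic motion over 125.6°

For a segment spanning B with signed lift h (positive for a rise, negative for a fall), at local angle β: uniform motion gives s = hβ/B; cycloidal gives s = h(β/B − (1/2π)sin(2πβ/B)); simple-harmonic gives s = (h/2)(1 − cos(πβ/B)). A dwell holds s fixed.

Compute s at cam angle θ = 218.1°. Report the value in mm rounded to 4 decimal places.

seg 1 [0°–21.5°] uniform, h=11: full span → s += 11 → s = 11.0000
seg 2 [21.5°–65.6°] cycloidal, h=6: full span → s += 6 → s = 17.0000
seg 3 [65.6°–158.1°] simple-harmonic, h=-15: full span → s += -15 → s = 2.0000
seg 4 [158.1°–191.9°] cycloidal, h=27: full span → s += 27 → s = 29.0000
seg 5 [191.9°–234.4°] cycloidal, h=25: θ=218.1° here. β=26.2, B=42.5. 25·(0.6165 − sin(2π·0.6165)/(2π)) = 18.0705 → s = 47.0705

47.0705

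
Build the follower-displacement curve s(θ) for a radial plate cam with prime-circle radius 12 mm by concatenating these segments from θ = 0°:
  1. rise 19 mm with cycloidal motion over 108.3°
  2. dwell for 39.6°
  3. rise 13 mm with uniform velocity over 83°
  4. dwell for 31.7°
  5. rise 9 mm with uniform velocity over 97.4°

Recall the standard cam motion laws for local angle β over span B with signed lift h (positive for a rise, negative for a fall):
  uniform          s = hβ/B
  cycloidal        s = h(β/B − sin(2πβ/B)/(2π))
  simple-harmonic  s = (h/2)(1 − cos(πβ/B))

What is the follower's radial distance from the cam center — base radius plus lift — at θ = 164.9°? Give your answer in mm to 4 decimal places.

seg 1 [0°–108.3°] cycloidal, h=19: full span → s += 19 → s = 19.0000
seg 2 [108.3°–147.9°] dwell: s stays 19.0000
seg 3 [147.9°–230.9°] uniform, h=13: θ=164.9° here. β=17, B=83. 13·17/83 = 2.6627 → s = 21.6627
radial distance = base radius + s = 12 + 21.6627 = 33.6627

33.6627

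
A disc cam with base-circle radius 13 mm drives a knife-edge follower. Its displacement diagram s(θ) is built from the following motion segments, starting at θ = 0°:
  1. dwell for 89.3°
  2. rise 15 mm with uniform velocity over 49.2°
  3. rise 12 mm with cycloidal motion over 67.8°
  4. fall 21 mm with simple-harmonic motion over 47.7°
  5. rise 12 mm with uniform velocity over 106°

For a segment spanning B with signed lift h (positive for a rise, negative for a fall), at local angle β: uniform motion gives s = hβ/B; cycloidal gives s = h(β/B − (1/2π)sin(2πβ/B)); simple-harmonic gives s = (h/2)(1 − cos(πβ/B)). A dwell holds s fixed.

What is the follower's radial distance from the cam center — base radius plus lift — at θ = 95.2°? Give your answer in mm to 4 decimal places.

seg 1 [0°–89.3°] dwell: s stays 0.0000
seg 2 [89.3°–138.5°] uniform, h=15: θ=95.2° here. β=5.9, B=49.2. 15·5.9/49.2 = 1.7988 → s = 1.7988
radial distance = base radius + s = 13 + 1.7988 = 14.7988

14.7988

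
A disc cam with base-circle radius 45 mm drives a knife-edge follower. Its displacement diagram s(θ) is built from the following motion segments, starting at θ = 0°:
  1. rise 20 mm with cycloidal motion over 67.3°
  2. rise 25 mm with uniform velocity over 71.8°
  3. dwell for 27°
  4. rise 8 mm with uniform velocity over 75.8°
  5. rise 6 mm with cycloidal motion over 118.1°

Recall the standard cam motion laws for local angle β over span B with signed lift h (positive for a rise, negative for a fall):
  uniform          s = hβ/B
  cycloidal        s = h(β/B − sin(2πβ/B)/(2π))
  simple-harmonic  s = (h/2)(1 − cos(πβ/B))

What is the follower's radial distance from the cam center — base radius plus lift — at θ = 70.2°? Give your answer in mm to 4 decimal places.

seg 1 [0°–67.3°] cycloidal, h=20: full span → s += 20 → s = 20.0000
seg 2 [67.3°–139.1°] uniform, h=25: θ=70.2° here. β=2.9, B=71.8. 25·2.9/71.8 = 1.0097 → s = 21.0097
radial distance = base radius + s = 45 + 21.0097 = 66.0097

66.0097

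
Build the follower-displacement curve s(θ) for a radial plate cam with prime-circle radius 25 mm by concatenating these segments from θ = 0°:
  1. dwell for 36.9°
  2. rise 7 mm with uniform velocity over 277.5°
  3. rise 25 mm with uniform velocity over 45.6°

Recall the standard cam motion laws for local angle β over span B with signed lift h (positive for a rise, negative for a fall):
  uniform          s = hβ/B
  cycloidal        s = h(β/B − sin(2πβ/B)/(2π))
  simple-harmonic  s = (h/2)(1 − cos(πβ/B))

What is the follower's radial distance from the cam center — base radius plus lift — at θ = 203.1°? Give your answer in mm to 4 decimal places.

seg 1 [0°–36.9°] dwell: s stays 0.0000
seg 2 [36.9°–314.4°] uniform, h=7: θ=203.1° here. β=166.2, B=277.5. 7·166.2/277.5 = 4.1924 → s = 4.1924
radial distance = base radius + s = 25 + 4.1924 = 29.1924

29.1924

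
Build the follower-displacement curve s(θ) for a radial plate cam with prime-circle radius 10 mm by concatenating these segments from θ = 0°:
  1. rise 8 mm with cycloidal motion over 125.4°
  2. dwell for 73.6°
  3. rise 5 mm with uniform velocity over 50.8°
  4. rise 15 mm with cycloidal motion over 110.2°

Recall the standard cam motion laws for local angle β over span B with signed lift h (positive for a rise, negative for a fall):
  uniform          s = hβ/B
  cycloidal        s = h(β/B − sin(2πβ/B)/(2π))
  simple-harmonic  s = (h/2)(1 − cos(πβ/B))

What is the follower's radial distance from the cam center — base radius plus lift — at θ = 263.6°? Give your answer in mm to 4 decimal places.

seg 1 [0°–125.4°] cycloidal, h=8: full span → s += 8 → s = 8.0000
seg 2 [125.4°–199°] dwell: s stays 8.0000
seg 3 [199°–249.8°] uniform, h=5: full span → s += 5 → s = 13.0000
seg 4 [249.8°–360°] cycloidal, h=15: θ=263.6° here. β=13.8, B=110.2. 15·(0.1252 − sin(2π·0.1252)/(2π)) = 0.1879 → s = 13.1879
radial distance = base radius + s = 10 + 13.1879 = 23.1879

23.1879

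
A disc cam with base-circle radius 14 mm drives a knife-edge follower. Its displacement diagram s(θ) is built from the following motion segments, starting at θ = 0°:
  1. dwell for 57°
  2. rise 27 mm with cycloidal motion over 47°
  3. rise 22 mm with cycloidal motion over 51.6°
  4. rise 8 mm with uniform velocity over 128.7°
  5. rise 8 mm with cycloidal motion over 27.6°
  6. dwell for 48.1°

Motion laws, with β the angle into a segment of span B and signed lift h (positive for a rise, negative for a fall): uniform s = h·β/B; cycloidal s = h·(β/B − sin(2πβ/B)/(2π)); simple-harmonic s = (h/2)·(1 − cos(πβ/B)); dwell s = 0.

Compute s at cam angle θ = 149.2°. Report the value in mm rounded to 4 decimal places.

seg 1 [0°–57°] dwell: s stays 0.0000
seg 2 [57°–104°] cycloidal, h=27: full span → s += 27 → s = 27.0000
seg 3 [104°–155.6°] cycloidal, h=22: θ=149.2° here. β=45.2, B=51.6. 22·(0.8760 − sin(2π·0.8760)/(2π)) = 21.7321 → s = 48.7321

48.7321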